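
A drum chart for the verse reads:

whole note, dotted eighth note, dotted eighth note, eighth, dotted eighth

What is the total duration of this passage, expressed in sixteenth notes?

27

Working in sixteenth notes: whole note = 16; dotted eighth note = 3; dotted eighth note = 3; eighth = 2; dotted eighth = 3.
Altogether 16 + 3 + 3 + 2 + 3 = 27 sixteenth notes.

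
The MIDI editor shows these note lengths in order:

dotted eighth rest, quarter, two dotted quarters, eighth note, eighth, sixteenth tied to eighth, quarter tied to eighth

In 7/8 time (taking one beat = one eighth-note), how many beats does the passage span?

One eighth-note beat = 2 sixteenth notes.
Express everything in sixteenth notes: dotted eighth rest = 3; quarter = 4; dotted quarter = 6; dotted quarter = 6; eighth note = 2; eighth = 2; sixteenth tied to eighth (sixteenth + eighth) = 3; quarter tied to eighth (quarter + eighth) = 6.
Sum: 3 + 4 + 6 + 6 + 2 + 2 + 3 + 6 = 32.
32 ÷ 2 = 16 beats.

16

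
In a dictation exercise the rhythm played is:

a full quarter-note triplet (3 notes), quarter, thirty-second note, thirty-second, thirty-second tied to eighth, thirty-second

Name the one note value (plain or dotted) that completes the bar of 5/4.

The bar of 5/4 = 40 thirty-second notes.
In thirty-second notes: a full quarter-note triplet (3 notes) (three triplet quarters span one half) = 16; quarter = 8; thirty-second note = 1; thirty-second = 1; thirty-second tied to eighth (thirty-second + eighth) = 5; thirty-second = 1.
Adding: 16 + 8 + 1 + 1 + 5 + 1 = 32.
Remaining: 40 − 32 = 8 thirty-second notes, which is a quarter note.

quarter note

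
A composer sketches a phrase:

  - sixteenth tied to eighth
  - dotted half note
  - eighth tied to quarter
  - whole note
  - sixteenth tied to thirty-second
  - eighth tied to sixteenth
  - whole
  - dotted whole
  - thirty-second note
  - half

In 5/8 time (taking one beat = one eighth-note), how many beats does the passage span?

45

One eighth-note beat = 4 thirty-second notes.
Working in thirty-second notes: sixteenth tied to eighth (sixteenth + eighth) = 6; dotted half note = 24; eighth tied to quarter (eighth + quarter) = 12; whole note = 32; sixteenth tied to thirty-second (sixteenth + thirty-second) = 3; eighth tied to sixteenth (eighth + sixteenth) = 6; whole = 32; dotted whole = 48; thirty-second note = 1; half = 16.
Altogether 6 + 24 + 12 + 32 + 3 + 6 + 32 + 48 + 1 + 16 = 180.
180 ÷ 4 = 45 beats.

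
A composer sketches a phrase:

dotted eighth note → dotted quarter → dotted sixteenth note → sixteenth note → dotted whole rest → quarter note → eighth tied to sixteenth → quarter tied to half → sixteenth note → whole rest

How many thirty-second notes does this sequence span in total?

Convert each value to thirty-second notes: dotted eighth note = 6; dotted quarter = 12; dotted sixteenth note = 3; sixteenth note = 2; dotted whole rest = 48; quarter note = 8; eighth tied to sixteenth (eighth + sixteenth) = 6; quarter tied to half (quarter + half) = 24; sixteenth note = 2; whole rest = 32.
Altogether 6 + 12 + 3 + 2 + 48 + 8 + 6 + 24 + 2 + 32 = 143 thirty-second notes.

143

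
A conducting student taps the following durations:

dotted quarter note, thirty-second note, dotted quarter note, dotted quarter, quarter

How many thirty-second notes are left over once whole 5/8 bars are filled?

5

One bar of 5/8 = 20 thirty-second notes.
Working in thirty-second notes: dotted quarter note = 12; thirty-second note = 1; dotted quarter note = 12; dotted quarter = 12; quarter = 8.
Sum: 12 + 1 + 12 + 12 + 8 = 45.
45 ÷ 20 = 2 complete bars with 5 thirty-second notes remaining.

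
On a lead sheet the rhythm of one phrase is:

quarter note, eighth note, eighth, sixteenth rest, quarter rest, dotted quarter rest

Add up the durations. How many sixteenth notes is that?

In sixteenth notes: quarter note = 4; eighth note = 2; eighth = 2; sixteenth rest = 1; quarter rest = 4; dotted quarter rest = 6.
Adding: 4 + 2 + 2 + 1 + 4 + 6 = 19 sixteenth notes.

19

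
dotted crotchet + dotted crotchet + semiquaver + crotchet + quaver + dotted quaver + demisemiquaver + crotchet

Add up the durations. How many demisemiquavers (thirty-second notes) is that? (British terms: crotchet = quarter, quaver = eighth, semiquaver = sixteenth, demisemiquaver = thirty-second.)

53

Working in thirty-second notes: dotted crotchet = 12; dotted crotchet = 12; semiquaver = 2; crotchet = 8; quaver = 4; dotted quaver = 6; demisemiquaver = 1; crotchet = 8.
Sum: 12 + 12 + 2 + 8 + 4 + 6 + 1 + 8 = 53 thirty-second notes.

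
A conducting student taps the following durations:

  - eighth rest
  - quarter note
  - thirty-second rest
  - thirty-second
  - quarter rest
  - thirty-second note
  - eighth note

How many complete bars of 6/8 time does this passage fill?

1

One bar of 6/8 = 24 thirty-second notes.
Express everything in thirty-second notes: eighth rest = 4; quarter note = 8; thirty-second rest = 1; thirty-second = 1; quarter rest = 8; thirty-second note = 1; eighth note = 4.
Altogether 4 + 8 + 1 + 1 + 8 + 1 + 4 = 27.
27 ÷ 24 = 1 complete bar with 3 left over.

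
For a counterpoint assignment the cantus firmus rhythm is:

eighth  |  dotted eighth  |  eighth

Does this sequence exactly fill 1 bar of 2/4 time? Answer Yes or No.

One bar of 2/4 = 8 sixteenth notes.
Convert each value to sixteenth notes: eighth = 2; dotted eighth = 3; eighth = 2.
Adding: 2 + 3 + 2 = 7.
7 falls short of 8, so the answer is No.

No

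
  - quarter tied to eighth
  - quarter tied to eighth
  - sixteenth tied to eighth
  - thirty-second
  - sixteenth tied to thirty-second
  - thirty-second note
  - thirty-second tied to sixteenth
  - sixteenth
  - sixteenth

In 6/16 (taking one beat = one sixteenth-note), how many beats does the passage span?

21

One sixteenth-note beat = 2 thirty-second notes.
Convert each value to thirty-second notes: quarter tied to eighth (quarter + eighth) = 12; quarter tied to eighth (quarter + eighth) = 12; sixteenth tied to eighth (sixteenth + eighth) = 6; thirty-second = 1; sixteenth tied to thirty-second (sixteenth + thirty-second) = 3; thirty-second note = 1; thirty-second tied to sixteenth (thirty-second + sixteenth) = 3; sixteenth = 2; sixteenth = 2.
Sum: 12 + 12 + 6 + 1 + 3 + 1 + 3 + 2 + 2 = 42.
42 ÷ 2 = 21 beats.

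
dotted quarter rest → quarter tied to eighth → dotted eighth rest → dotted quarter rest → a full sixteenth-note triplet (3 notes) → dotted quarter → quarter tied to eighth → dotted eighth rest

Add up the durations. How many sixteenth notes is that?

Working in sixteenth notes: dotted quarter rest = 6; quarter tied to eighth (quarter + eighth) = 6; dotted eighth rest = 3; dotted quarter rest = 6; a full sixteenth-note triplet (3 notes) (three triplet sixteenths span one eighth) = 2; dotted quarter = 6; quarter tied to eighth (quarter + eighth) = 6; dotted eighth rest = 3.
Total: 6 + 6 + 3 + 6 + 2 + 6 + 6 + 3 = 38 sixteenth notes.

38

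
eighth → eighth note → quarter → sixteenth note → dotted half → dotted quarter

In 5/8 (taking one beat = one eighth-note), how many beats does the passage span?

One eighth-note beat = 2 sixteenth notes.
In sixteenth notes: eighth = 2; eighth note = 2; quarter = 4; sixteenth note = 1; dotted half = 12; dotted quarter = 6.
Total: 2 + 2 + 4 + 1 + 12 + 6 = 27.
27 ÷ 2 = 13.5 beats.

13.5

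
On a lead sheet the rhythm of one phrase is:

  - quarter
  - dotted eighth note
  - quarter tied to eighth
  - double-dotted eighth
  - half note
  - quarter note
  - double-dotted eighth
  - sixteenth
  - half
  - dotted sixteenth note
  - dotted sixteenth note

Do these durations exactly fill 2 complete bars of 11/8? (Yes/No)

Yes

One bar of 11/8 = 44 thirty-second notes, so 2 bars = 88.
Convert each value to thirty-second notes: quarter = 8; dotted eighth note = 6; quarter tied to eighth (quarter + eighth) = 12; double-dotted eighth = 7; half note = 16; quarter note = 8; double-dotted eighth = 7; sixteenth = 2; half = 16; dotted sixteenth note = 3; dotted sixteenth note = 3.
Total: 8 + 6 + 12 + 7 + 16 + 8 + 7 + 2 + 16 + 3 + 3 = 88.
88 equals 88, so the answer is Yes.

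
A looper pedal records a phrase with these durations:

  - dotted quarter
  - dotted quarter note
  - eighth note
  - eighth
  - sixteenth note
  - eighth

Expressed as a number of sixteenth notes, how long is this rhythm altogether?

Working in sixteenth notes: dotted quarter = 6; dotted quarter note = 6; eighth note = 2; eighth = 2; sixteenth note = 1; eighth = 2.
Altogether 6 + 6 + 2 + 2 + 1 + 2 = 19 sixteenth notes.

19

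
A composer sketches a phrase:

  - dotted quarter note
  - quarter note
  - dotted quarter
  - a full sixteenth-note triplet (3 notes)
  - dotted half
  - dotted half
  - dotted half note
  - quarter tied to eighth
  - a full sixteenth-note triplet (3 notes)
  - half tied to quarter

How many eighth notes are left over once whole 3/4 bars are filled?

1

One bar of 3/4 = 6 eighth notes.
Express everything in eighth notes: dotted quarter note = 3; quarter note = 2; dotted quarter = 3; a full sixteenth-note triplet (3 notes) (three triplet sixteenths span one eighth) = 1; dotted half = 6; dotted half = 6; dotted half note = 6; quarter tied to eighth (quarter + eighth) = 3; a full sixteenth-note triplet (3 notes) (three triplet sixteenths span one eighth) = 1; half tied to quarter (half + quarter) = 6.
Total: 3 + 2 + 3 + 1 + 6 + 6 + 6 + 3 + 1 + 6 = 37.
37 ÷ 6 = 6 complete bars with 1 eighth note remaining.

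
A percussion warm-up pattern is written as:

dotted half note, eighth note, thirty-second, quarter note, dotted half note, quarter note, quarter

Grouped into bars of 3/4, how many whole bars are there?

One bar of 3/4 = 24 thirty-second notes.
Convert each value to thirty-second notes: dotted half note = 24; eighth note = 4; thirty-second = 1; quarter note = 8; dotted half note = 24; quarter note = 8; quarter = 8.
Altogether 24 + 4 + 1 + 8 + 24 + 8 + 8 = 77.
77 ÷ 24 = 3 complete bars with 5 left over.

3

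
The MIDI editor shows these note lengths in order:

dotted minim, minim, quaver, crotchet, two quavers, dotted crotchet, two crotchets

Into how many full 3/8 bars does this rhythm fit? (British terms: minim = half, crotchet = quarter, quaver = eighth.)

7

One bar of 3/8 = 3 eighth notes.
Each duration in eighth notes: dotted minim = 6; minim = 4; quaver = 1; crotchet = 2; quaver = 1; quaver = 1; dotted crotchet = 3; crotchet = 2; crotchet = 2.
Altogether 6 + 4 + 1 + 2 + 1 + 1 + 3 + 2 + 2 = 22.
22 ÷ 3 = 7 complete bars with 1 left over.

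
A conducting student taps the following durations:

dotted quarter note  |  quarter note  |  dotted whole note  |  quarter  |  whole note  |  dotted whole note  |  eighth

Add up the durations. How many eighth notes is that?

Express everything in eighth notes: dotted quarter note = 3; quarter note = 2; dotted whole note = 12; quarter = 2; whole note = 8; dotted whole note = 12; eighth = 1.
Adding: 3 + 2 + 12 + 2 + 8 + 12 + 1 = 40 eighth notes.

40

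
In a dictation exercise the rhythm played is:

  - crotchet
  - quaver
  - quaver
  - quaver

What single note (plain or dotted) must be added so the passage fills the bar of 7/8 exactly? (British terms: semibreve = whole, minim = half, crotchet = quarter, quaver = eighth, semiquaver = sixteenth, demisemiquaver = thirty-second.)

The bar of 7/8 = 7 eighth notes.
In eighth notes: crotchet = 2; quaver = 1; quaver = 1; quaver = 1.
Total: 2 + 1 + 1 + 1 = 5.
Remaining: 7 − 5 = 2 eighth notes, which is a quarter note.

quarter note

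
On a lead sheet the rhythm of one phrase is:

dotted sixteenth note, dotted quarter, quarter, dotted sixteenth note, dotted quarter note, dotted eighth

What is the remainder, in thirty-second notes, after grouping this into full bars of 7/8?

One bar of 7/8 = 28 thirty-second notes.
In thirty-second notes: dotted sixteenth note = 3; dotted quarter = 12; quarter = 8; dotted sixteenth note = 3; dotted quarter note = 12; dotted eighth = 6.
Adding: 3 + 12 + 8 + 3 + 12 + 6 = 44.
44 ÷ 28 = 1 complete bar with 16 thirty-second notes remaining.

16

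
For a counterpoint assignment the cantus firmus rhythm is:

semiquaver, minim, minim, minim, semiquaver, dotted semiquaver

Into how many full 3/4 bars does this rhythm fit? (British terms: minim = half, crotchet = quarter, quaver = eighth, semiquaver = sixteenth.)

2

One bar of 3/4 = 24 thirty-second notes.
Convert each value to thirty-second notes: semiquaver = 2; minim = 16; minim = 16; minim = 16; semiquaver = 2; dotted semiquaver = 3.
Adding: 2 + 16 + 16 + 16 + 2 + 3 = 55.
55 ÷ 24 = 2 complete bars with 7 left over.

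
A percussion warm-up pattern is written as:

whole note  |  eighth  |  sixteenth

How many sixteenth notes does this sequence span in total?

19

Convert each value to sixteenth notes: whole note = 16; eighth = 2; sixteenth = 1.
Altogether 16 + 2 + 1 = 19 sixteenth notes.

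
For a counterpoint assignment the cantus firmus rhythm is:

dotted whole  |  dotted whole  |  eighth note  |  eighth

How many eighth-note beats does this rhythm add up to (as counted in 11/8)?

26

One eighth-note beat = 2 sixteenth notes.
Working in sixteenth notes: dotted whole = 24; dotted whole = 24; eighth note = 2; eighth = 2.
Adding: 24 + 24 + 2 + 2 = 52.
52 ÷ 2 = 26 beats.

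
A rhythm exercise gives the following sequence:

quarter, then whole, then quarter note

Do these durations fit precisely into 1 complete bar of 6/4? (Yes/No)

One bar of 6/4 = 6 quarter notes.
Convert each value to quarter notes: quarter = 1; whole = 4; quarter note = 1.
Adding: 1 + 4 + 1 = 6.
6 equals 6, so the answer is Yes.

Yes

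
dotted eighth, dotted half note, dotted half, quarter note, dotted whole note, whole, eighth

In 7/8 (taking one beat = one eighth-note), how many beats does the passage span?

36.5

One eighth-note beat = 2 sixteenth notes.
In sixteenth notes: dotted eighth = 3; dotted half note = 12; dotted half = 12; quarter note = 4; dotted whole note = 24; whole = 16; eighth = 2.
Altogether 3 + 12 + 12 + 4 + 24 + 16 + 2 = 73.
73 ÷ 2 = 36.5 beats.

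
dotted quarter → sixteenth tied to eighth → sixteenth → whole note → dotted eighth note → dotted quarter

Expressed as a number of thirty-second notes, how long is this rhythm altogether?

In thirty-second notes: dotted quarter = 12; sixteenth tied to eighth (sixteenth + eighth) = 6; sixteenth = 2; whole note = 32; dotted eighth note = 6; dotted quarter = 12.
Total: 12 + 6 + 2 + 32 + 6 + 12 = 70 thirty-second notes.

70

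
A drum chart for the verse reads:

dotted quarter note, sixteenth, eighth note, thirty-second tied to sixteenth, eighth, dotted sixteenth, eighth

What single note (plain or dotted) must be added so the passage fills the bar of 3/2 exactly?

The bar of 3/2 = 48 thirty-second notes.
Working in thirty-second notes: dotted quarter note = 12; sixteenth = 2; eighth note = 4; thirty-second tied to sixteenth (thirty-second + sixteenth) = 3; eighth = 4; dotted sixteenth = 3; eighth = 4.
Adding: 12 + 2 + 4 + 3 + 4 + 3 + 4 = 32.
Remaining: 48 − 32 = 16 thirty-second notes, which is a half note.

half note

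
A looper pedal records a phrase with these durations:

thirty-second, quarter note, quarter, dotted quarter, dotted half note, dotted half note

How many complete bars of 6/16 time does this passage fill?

One bar of 6/16 = 12 thirty-second notes.
Convert each value to thirty-second notes: thirty-second = 1; quarter note = 8; quarter = 8; dotted quarter = 12; dotted half note = 24; dotted half note = 24.
Altogether 1 + 8 + 8 + 12 + 24 + 24 = 77.
77 ÷ 12 = 6 complete bars with 5 left over.

6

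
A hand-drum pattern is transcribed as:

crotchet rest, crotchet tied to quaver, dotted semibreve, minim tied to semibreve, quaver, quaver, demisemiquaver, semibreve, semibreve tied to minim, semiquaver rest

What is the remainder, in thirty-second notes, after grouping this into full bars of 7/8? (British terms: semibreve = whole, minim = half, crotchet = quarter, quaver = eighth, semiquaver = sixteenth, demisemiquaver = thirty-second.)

11

One bar of 7/8 = 28 thirty-second notes.
In thirty-second notes: crotchet rest = 8; crotchet tied to quaver (crotchet + quaver) = 12; dotted semibreve = 48; minim tied to semibreve (minim + semibreve) = 48; quaver = 4; quaver = 4; demisemiquaver = 1; semibreve = 32; semibreve tied to minim (semibreve + minim) = 48; semiquaver rest = 2.
Altogether 8 + 12 + 48 + 48 + 4 + 4 + 1 + 32 + 48 + 2 = 207.
207 ÷ 28 = 7 complete bars with 11 thirty-second notes remaining.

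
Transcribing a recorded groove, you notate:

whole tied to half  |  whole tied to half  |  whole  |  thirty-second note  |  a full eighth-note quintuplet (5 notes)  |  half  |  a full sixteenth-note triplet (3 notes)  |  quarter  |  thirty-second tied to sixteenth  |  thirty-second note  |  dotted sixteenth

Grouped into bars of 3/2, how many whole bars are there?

One bar of 3/2 = 48 thirty-second notes.
Each duration in thirty-second notes: whole tied to half (whole + half) = 48; whole tied to half (whole + half) = 48; whole = 32; thirty-second note = 1; a full eighth-note quintuplet (5 notes) (five quintuplet eighths span one half) = 16; half = 16; a full sixteenth-note triplet (3 notes) (three triplet sixteenths span one eighth) = 4; quarter = 8; thirty-second tied to sixteenth (thirty-second + sixteenth) = 3; thirty-second note = 1; dotted sixteenth = 3.
Total: 48 + 48 + 32 + 1 + 16 + 16 + 4 + 8 + 3 + 1 + 3 = 180.
180 ÷ 48 = 3 complete bars with 36 left over.

3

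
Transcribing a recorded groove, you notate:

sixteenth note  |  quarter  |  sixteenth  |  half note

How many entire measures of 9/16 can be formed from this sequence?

One bar of 9/16 = 9 sixteenth notes.
Express everything in sixteenth notes: sixteenth note = 1; quarter = 4; sixteenth = 1; half note = 8.
Altogether 1 + 4 + 1 + 8 = 14.
14 ÷ 9 = 1 complete bar with 5 left over.

1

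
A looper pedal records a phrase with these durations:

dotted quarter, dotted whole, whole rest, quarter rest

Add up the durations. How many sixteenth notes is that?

Working in sixteenth notes: dotted quarter = 6; dotted whole = 24; whole rest = 16; quarter rest = 4.
Altogether 6 + 24 + 16 + 4 = 50 sixteenth notes.

50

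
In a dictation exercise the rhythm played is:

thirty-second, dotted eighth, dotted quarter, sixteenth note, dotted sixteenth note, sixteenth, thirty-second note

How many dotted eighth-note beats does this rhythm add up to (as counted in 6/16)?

One dotted eighth-note beat = 6 thirty-second notes.
Each duration in thirty-second notes: thirty-second = 1; dotted eighth = 6; dotted quarter = 12; sixteenth note = 2; dotted sixteenth note = 3; sixteenth = 2; thirty-second note = 1.
Adding: 1 + 6 + 12 + 2 + 3 + 2 + 1 = 27.
27 ÷ 6 = 4.5 beats.

4.5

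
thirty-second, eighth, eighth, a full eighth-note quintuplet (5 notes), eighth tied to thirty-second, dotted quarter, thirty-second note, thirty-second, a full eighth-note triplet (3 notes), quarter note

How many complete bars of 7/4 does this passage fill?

One bar of 7/4 = 56 thirty-second notes.
Express everything in thirty-second notes: thirty-second = 1; eighth = 4; eighth = 4; a full eighth-note quintuplet (5 notes) (five quintuplet eighths span one half) = 16; eighth tied to thirty-second (eighth + thirty-second) = 5; dotted quarter = 12; thirty-second note = 1; thirty-second = 1; a full eighth-note triplet (3 notes) (three triplet eighths span one quarter) = 8; quarter note = 8.
Total: 1 + 4 + 4 + 16 + 5 + 12 + 1 + 1 + 8 + 8 = 60.
60 ÷ 56 = 1 complete bar with 4 left over.

1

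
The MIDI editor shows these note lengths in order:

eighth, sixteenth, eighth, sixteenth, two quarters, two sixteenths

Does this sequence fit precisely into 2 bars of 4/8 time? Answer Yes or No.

Yes

One bar of 4/8 = 8 sixteenth notes, so 2 bars = 16.
Each duration in sixteenth notes: eighth = 2; sixteenth = 1; eighth = 2; sixteenth = 1; quarter = 4; quarter = 4; sixteenth = 1; sixteenth = 1.
Altogether 2 + 1 + 2 + 1 + 4 + 4 + 1 + 1 = 16.
16 equals 16, so the answer is Yes.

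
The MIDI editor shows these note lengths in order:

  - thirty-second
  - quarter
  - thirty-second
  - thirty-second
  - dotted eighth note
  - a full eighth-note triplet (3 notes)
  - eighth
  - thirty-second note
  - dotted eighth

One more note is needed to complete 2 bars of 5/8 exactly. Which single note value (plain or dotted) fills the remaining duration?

2 bars of 5/8 = 40 thirty-second notes.
Express everything in thirty-second notes: thirty-second = 1; quarter = 8; thirty-second = 1; thirty-second = 1; dotted eighth note = 6; a full eighth-note triplet (3 notes) (three triplet eighths span one quarter) = 8; eighth = 4; thirty-second note = 1; dotted eighth = 6.
Altogether 1 + 8 + 1 + 1 + 6 + 8 + 4 + 1 + 6 = 36.
Remaining: 40 − 36 = 4 thirty-second notes, which is a eighth note.

eighth note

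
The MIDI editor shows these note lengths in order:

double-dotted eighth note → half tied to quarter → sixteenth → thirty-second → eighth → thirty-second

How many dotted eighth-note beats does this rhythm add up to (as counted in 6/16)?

One dotted eighth-note beat = 6 thirty-second notes.
In thirty-second notes: double-dotted eighth note = 7; half tied to quarter (half + quarter) = 24; sixteenth = 2; thirty-second = 1; eighth = 4; thirty-second = 1.
Adding: 7 + 24 + 2 + 1 + 4 + 1 = 39.
39 ÷ 6 = 6.5 beats.

6.5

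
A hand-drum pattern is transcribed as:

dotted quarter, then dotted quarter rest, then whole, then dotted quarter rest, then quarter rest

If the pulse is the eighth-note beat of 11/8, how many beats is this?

One eighth-note beat = 2 sixteenth notes.
In sixteenth notes: dotted quarter = 6; dotted quarter rest = 6; whole = 16; dotted quarter rest = 6; quarter rest = 4.
Adding: 6 + 6 + 16 + 6 + 4 = 38.
38 ÷ 2 = 19 beats.

19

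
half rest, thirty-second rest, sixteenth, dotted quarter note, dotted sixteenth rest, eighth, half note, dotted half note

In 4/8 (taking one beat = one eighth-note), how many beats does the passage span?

19.5

One eighth-note beat = 4 thirty-second notes.
Each duration in thirty-second notes: half rest = 16; thirty-second rest = 1; sixteenth = 2; dotted quarter note = 12; dotted sixteenth rest = 3; eighth = 4; half note = 16; dotted half note = 24.
Adding: 16 + 1 + 2 + 12 + 3 + 4 + 16 + 24 = 78.
78 ÷ 4 = 19.5 beats.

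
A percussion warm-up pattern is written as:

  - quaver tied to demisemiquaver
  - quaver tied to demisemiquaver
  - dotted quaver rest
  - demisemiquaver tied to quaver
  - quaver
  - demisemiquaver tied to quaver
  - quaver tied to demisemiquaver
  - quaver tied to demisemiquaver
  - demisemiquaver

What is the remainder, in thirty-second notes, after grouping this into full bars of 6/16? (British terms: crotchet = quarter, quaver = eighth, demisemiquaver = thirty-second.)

One bar of 6/16 = 12 thirty-second notes.
Working in thirty-second notes: quaver tied to demisemiquaver (quaver + demisemiquaver) = 5; quaver tied to demisemiquaver (quaver + demisemiquaver) = 5; dotted quaver rest = 6; demisemiquaver tied to quaver (demisemiquaver + quaver) = 5; quaver = 4; demisemiquaver tied to quaver (demisemiquaver + quaver) = 5; quaver tied to demisemiquaver (quaver + demisemiquaver) = 5; quaver tied to demisemiquaver (quaver + demisemiquaver) = 5; demisemiquaver = 1.
Adding: 5 + 5 + 6 + 5 + 4 + 5 + 5 + 5 + 1 = 41.
41 ÷ 12 = 3 complete bars with 5 thirty-second notes remaining.

5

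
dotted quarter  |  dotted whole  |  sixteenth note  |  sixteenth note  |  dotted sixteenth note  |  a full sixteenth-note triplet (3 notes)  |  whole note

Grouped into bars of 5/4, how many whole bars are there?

One bar of 5/4 = 40 thirty-second notes.
Convert each value to thirty-second notes: dotted quarter = 12; dotted whole = 48; sixteenth note = 2; sixteenth note = 2; dotted sixteenth note = 3; a full sixteenth-note triplet (3 notes) (three triplet sixteenths span one eighth) = 4; whole note = 32.
Adding: 12 + 48 + 2 + 2 + 3 + 4 + 32 = 103.
103 ÷ 40 = 2 complete bars with 23 left over.

2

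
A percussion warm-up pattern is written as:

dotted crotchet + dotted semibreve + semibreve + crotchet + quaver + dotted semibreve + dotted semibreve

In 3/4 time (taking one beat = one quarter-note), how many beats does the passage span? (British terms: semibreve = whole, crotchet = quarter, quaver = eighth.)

One quarter-note beat = 2 eighth notes.
Convert each value to eighth notes: dotted crotchet = 3; dotted semibreve = 12; semibreve = 8; crotchet = 2; quaver = 1; dotted semibreve = 12; dotted semibreve = 12.
Sum: 3 + 12 + 8 + 2 + 1 + 12 + 12 = 50.
50 ÷ 2 = 25 beats.

25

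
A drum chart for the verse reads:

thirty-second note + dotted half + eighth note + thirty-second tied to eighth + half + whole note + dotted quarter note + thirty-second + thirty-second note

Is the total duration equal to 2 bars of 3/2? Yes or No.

One bar of 3/2 = 48 thirty-second notes, so 2 bars = 96.
Convert each value to thirty-second notes: thirty-second note = 1; dotted half = 24; eighth note = 4; thirty-second tied to eighth (thirty-second + eighth) = 5; half = 16; whole note = 32; dotted quarter note = 12; thirty-second = 1; thirty-second note = 1.
Sum: 1 + 24 + 4 + 5 + 16 + 32 + 12 + 1 + 1 = 96.
96 equals 96, so the answer is Yes.

Yes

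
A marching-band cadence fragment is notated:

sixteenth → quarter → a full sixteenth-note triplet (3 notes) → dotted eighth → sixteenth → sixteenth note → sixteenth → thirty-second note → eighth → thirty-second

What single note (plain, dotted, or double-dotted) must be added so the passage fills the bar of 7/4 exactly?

The bar of 7/4 = 56 thirty-second notes.
Each duration in thirty-second notes: sixteenth = 2; quarter = 8; a full sixteenth-note triplet (3 notes) (three triplet sixteenths span one eighth) = 4; dotted eighth = 6; sixteenth = 2; sixteenth note = 2; sixteenth = 2; thirty-second note = 1; eighth = 4; thirty-second = 1.
Total: 2 + 8 + 4 + 6 + 2 + 2 + 2 + 1 + 4 + 1 = 32.
Remaining: 56 − 32 = 24 thirty-second notes, which is a dotted half note.

dotted half note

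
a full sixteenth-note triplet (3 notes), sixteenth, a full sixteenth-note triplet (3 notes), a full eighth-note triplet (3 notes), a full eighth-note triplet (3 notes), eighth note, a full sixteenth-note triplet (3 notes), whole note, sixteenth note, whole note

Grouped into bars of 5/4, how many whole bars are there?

One bar of 5/4 = 20 sixteenth notes.
Express everything in sixteenth notes: a full sixteenth-note triplet (3 notes) (three triplet sixteenths span one eighth) = 2; sixteenth = 1; a full sixteenth-note triplet (3 notes) (three triplet sixteenths span one eighth) = 2; a full eighth-note triplet (3 notes) (three triplet eighths span one quarter) = 4; a full eighth-note triplet (3 notes) (three triplet eighths span one quarter) = 4; eighth note = 2; a full sixteenth-note triplet (3 notes) (three triplet sixteenths span one eighth) = 2; whole note = 16; sixteenth note = 1; whole note = 16.
Total: 2 + 1 + 2 + 4 + 4 + 2 + 2 + 16 + 1 + 16 = 50.
50 ÷ 20 = 2 complete bars with 10 left over.

2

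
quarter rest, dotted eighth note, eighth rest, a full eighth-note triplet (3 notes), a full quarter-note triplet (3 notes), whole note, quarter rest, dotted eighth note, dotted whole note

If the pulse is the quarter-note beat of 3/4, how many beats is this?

One quarter-note beat = 4 sixteenth notes.
Each duration in sixteenth notes: quarter rest = 4; dotted eighth note = 3; eighth rest = 2; a full eighth-note triplet (3 notes) (three triplet eighths span one quarter) = 4; a full quarter-note triplet (3 notes) (three triplet quarters span one half) = 8; whole note = 16; quarter rest = 4; dotted eighth note = 3; dotted whole note = 24.
Altogether 4 + 3 + 2 + 4 + 8 + 16 + 4 + 3 + 24 = 68.
68 ÷ 4 = 17 beats.

17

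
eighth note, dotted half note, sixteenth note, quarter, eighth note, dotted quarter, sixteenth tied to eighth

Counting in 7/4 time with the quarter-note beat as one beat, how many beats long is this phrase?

7.5

One quarter-note beat = 4 sixteenth notes.
Express everything in sixteenth notes: eighth note = 2; dotted half note = 12; sixteenth note = 1; quarter = 4; eighth note = 2; dotted quarter = 6; sixteenth tied to eighth (sixteenth + eighth) = 3.
Adding: 2 + 12 + 1 + 4 + 2 + 6 + 3 = 30.
30 ÷ 4 = 7.5 beats.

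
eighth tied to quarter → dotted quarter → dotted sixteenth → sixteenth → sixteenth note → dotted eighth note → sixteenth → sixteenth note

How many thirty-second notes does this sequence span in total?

In thirty-second notes: eighth tied to quarter (eighth + quarter) = 12; dotted quarter = 12; dotted sixteenth = 3; sixteenth = 2; sixteenth note = 2; dotted eighth note = 6; sixteenth = 2; sixteenth note = 2.
Altogether 12 + 12 + 3 + 2 + 2 + 6 + 2 + 2 = 41 thirty-second notes.

41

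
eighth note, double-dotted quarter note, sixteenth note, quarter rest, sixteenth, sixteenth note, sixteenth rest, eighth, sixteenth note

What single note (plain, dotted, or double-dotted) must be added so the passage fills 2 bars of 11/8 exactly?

dotted whole note

2 bars of 11/8 = 44 sixteenth notes.
Express everything in sixteenth notes: eighth note = 2; double-dotted quarter note = 7; sixteenth note = 1; quarter rest = 4; sixteenth = 1; sixteenth note = 1; sixteenth rest = 1; eighth = 2; sixteenth note = 1.
Total: 2 + 7 + 1 + 4 + 1 + 1 + 1 + 2 + 1 = 20.
Remaining: 44 − 20 = 24 sixteenth notes, which is a dotted whole note.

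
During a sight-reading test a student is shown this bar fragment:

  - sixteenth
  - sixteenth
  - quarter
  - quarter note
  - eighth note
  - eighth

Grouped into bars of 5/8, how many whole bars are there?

1

One bar of 5/8 = 10 sixteenth notes.
Working in sixteenth notes: sixteenth = 1; sixteenth = 1; quarter = 4; quarter note = 4; eighth note = 2; eighth = 2.
Total: 1 + 1 + 4 + 4 + 2 + 2 = 14.
14 ÷ 10 = 1 complete bar with 4 left over.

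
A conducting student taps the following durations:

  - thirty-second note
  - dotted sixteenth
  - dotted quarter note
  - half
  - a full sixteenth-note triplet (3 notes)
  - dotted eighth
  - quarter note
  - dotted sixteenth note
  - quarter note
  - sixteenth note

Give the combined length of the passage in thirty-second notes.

Working in thirty-second notes: thirty-second note = 1; dotted sixteenth = 3; dotted quarter note = 12; half = 16; a full sixteenth-note triplet (3 notes) (three triplet sixteenths span one eighth) = 4; dotted eighth = 6; quarter note = 8; dotted sixteenth note = 3; quarter note = 8; sixteenth note = 2.
Sum: 1 + 3 + 12 + 16 + 4 + 6 + 8 + 3 + 8 + 2 = 63 thirty-second notes.

63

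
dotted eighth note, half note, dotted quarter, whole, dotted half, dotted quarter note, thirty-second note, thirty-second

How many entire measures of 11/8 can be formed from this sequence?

One bar of 11/8 = 44 thirty-second notes.
Express everything in thirty-second notes: dotted eighth note = 6; half note = 16; dotted quarter = 12; whole = 32; dotted half = 24; dotted quarter note = 12; thirty-second note = 1; thirty-second = 1.
Adding: 6 + 16 + 12 + 32 + 24 + 12 + 1 + 1 = 104.
104 ÷ 44 = 2 complete bars with 16 left over.

2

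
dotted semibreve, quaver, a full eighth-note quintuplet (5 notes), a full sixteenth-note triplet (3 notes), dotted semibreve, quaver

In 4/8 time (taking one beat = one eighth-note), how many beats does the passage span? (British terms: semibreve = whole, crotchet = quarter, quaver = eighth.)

31

One eighth-note beat = 2 sixteenth notes.
Each duration in sixteenth notes: dotted semibreve = 24; quaver = 2; a full eighth-note quintuplet (5 notes) (five quintuplet eighths span one half) = 8; a full sixteenth-note triplet (3 notes) (three triplet sixteenths span one eighth) = 2; dotted semibreve = 24; quaver = 2.
Sum: 24 + 2 + 8 + 2 + 24 + 2 = 62.
62 ÷ 2 = 31 beats.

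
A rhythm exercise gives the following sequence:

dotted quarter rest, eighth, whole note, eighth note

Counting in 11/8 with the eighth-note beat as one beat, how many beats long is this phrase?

13

One eighth-note beat = 2 sixteenth notes.
Working in sixteenth notes: dotted quarter rest = 6; eighth = 2; whole note = 16; eighth note = 2.
Sum: 6 + 2 + 16 + 2 = 26.
26 ÷ 2 = 13 beats.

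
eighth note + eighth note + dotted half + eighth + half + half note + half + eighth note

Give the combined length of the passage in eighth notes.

Express everything in eighth notes: eighth note = 1; eighth note = 1; dotted half = 6; eighth = 1; half = 4; half note = 4; half = 4; eighth note = 1.
Total: 1 + 1 + 6 + 1 + 4 + 4 + 4 + 1 = 22 eighth notes.

22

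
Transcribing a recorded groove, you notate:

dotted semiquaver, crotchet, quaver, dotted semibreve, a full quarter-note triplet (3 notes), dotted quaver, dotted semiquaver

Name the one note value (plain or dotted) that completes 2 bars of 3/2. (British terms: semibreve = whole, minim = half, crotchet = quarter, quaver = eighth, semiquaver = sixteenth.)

quarter note

2 bars of 3/2 = 96 thirty-second notes.
In thirty-second notes: dotted semiquaver = 3; crotchet = 8; quaver = 4; dotted semibreve = 48; a full quarter-note triplet (3 notes) (three triplet quarters span one half) = 16; dotted quaver = 6; dotted semiquaver = 3.
Sum: 3 + 8 + 4 + 48 + 16 + 6 + 3 = 88.
Remaining: 96 − 88 = 8 thirty-second notes, which is a quarter note.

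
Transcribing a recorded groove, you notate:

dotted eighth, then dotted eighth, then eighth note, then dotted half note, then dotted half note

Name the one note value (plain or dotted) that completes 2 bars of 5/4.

2 bars of 5/4 = 40 sixteenth notes.
Working in sixteenth notes: dotted eighth = 3; dotted eighth = 3; eighth note = 2; dotted half note = 12; dotted half note = 12.
Adding: 3 + 3 + 2 + 12 + 12 = 32.
Remaining: 40 − 32 = 8 sixteenth notes, which is a half note.

half note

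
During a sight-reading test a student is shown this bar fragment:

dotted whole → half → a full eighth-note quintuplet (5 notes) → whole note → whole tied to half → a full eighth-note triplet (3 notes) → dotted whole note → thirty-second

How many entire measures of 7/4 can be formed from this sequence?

One bar of 7/4 = 56 thirty-second notes.
Working in thirty-second notes: dotted whole = 48; half = 16; a full eighth-note quintuplet (5 notes) (five quintuplet eighths span one half) = 16; whole note = 32; whole tied to half (whole + half) = 48; a full eighth-note triplet (3 notes) (three triplet eighths span one quarter) = 8; dotted whole note = 48; thirty-second = 1.
Total: 48 + 16 + 16 + 32 + 48 + 8 + 48 + 1 = 217.
217 ÷ 56 = 3 complete bars with 49 left over.

3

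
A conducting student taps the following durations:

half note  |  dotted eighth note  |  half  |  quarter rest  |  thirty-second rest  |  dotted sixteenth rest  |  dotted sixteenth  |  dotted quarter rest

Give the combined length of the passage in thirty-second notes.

65

Working in thirty-second notes: half note = 16; dotted eighth note = 6; half = 16; quarter rest = 8; thirty-second rest = 1; dotted sixteenth rest = 3; dotted sixteenth = 3; dotted quarter rest = 12.
Total: 16 + 6 + 16 + 8 + 1 + 3 + 3 + 12 = 65 thirty-second notes.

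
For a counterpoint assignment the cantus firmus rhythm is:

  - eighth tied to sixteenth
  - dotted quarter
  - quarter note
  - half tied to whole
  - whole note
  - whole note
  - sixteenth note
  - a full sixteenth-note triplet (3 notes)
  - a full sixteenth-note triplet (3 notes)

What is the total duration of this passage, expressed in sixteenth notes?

Convert each value to sixteenth notes: eighth tied to sixteenth (eighth + sixteenth) = 3; dotted quarter = 6; quarter note = 4; half tied to whole (half + whole) = 24; whole note = 16; whole note = 16; sixteenth note = 1; a full sixteenth-note triplet (3 notes) (three triplet sixteenths span one eighth) = 2; a full sixteenth-note triplet (3 notes) (three triplet sixteenths span one eighth) = 2.
Total: 3 + 6 + 4 + 24 + 16 + 16 + 1 + 2 + 2 = 74 sixteenth notes.

74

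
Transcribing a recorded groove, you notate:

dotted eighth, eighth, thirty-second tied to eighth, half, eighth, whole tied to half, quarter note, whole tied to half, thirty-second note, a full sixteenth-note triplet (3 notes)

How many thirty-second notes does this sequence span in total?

144

Each duration in thirty-second notes: dotted eighth = 6; eighth = 4; thirty-second tied to eighth (thirty-second + eighth) = 5; half = 16; eighth = 4; whole tied to half (whole + half) = 48; quarter note = 8; whole tied to half (whole + half) = 48; thirty-second note = 1; a full sixteenth-note triplet (3 notes) (three triplet sixteenths span one eighth) = 4.
Total: 6 + 4 + 5 + 16 + 4 + 48 + 8 + 48 + 1 + 4 = 144 thirty-second notes.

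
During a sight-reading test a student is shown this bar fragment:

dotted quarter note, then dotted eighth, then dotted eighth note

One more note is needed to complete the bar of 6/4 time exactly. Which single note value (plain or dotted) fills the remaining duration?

The bar of 6/4 = 24 sixteenth notes.
In sixteenth notes: dotted quarter note = 6; dotted eighth = 3; dotted eighth note = 3.
Sum: 6 + 3 + 3 = 12.
Remaining: 24 − 12 = 12 sixteenth notes, which is a dotted half note.

dotted half note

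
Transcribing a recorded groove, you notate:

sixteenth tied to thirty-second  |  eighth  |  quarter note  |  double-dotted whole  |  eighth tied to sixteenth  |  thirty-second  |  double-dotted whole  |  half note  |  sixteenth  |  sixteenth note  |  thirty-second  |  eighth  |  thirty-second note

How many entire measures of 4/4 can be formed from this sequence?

One bar of 4/4 = 32 thirty-second notes.
Express everything in thirty-second notes: sixteenth tied to thirty-second (sixteenth + thirty-second) = 3; eighth = 4; quarter note = 8; double-dotted whole = 56; eighth tied to sixteenth (eighth + sixteenth) = 6; thirty-second = 1; double-dotted whole = 56; half note = 16; sixteenth = 2; sixteenth note = 2; thirty-second = 1; eighth = 4; thirty-second note = 1.
Adding: 3 + 4 + 8 + 56 + 6 + 1 + 56 + 16 + 2 + 2 + 1 + 4 + 1 = 160.
160 ÷ 32 = 5 complete bars with 0 left over.

5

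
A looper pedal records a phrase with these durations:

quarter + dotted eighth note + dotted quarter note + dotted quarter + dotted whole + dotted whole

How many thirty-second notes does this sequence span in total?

In thirty-second notes: quarter = 8; dotted eighth note = 6; dotted quarter note = 12; dotted quarter = 12; dotted whole = 48; dotted whole = 48.
Altogether 8 + 6 + 12 + 12 + 48 + 48 = 134 thirty-second notes.

134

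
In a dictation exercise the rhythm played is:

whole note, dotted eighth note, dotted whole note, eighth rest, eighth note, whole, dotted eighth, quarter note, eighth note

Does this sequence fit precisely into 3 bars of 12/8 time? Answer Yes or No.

One bar of 12/8 = 24 sixteenth notes, so 3 bars = 72.
Express everything in sixteenth notes: whole note = 16; dotted eighth note = 3; dotted whole note = 24; eighth rest = 2; eighth note = 2; whole = 16; dotted eighth = 3; quarter note = 4; eighth note = 2.
Total: 16 + 3 + 24 + 2 + 2 + 16 + 3 + 4 + 2 = 72.
72 equals 72, so the answer is Yes.

Yes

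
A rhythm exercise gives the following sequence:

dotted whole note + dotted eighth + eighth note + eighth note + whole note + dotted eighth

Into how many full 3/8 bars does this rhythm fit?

One bar of 3/8 = 6 sixteenth notes.
Each duration in sixteenth notes: dotted whole note = 24; dotted eighth = 3; eighth note = 2; eighth note = 2; whole note = 16; dotted eighth = 3.
Total: 24 + 3 + 2 + 2 + 16 + 3 = 50.
50 ÷ 6 = 8 complete bars with 2 left over.

8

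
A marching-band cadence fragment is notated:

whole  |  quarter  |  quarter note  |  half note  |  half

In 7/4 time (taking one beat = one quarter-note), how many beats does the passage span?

10

One quarter-note beat = 2 eighth notes.
Working in eighth notes: whole = 8; quarter = 2; quarter note = 2; half note = 4; half = 4.
Altogether 8 + 2 + 2 + 4 + 4 = 20.
20 ÷ 2 = 10 beats.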